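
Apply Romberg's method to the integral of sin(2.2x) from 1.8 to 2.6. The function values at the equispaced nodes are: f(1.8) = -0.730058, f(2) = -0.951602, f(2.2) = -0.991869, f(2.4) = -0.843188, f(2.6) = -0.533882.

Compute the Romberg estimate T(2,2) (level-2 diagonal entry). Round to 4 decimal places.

-0.6950

T(0,0) (trapezoid, 1 panel, h=0.8000): -0.505576
T(1,0) (trapezoid, 2 panels, h=0.4000): -0.649536
T(2,0) (trapezoid, 4 panels, h=0.2000): -0.683726
T(1,1) = -0.649536 + (-0.649536 − (-0.505576))/3 = -0.697523
T(2,1) = -0.683726 + (-0.683726 − (-0.649536))/3 = -0.695123
T(2,2) = -0.695123 + (-0.695123 − (-0.697523))/15 = -0.694963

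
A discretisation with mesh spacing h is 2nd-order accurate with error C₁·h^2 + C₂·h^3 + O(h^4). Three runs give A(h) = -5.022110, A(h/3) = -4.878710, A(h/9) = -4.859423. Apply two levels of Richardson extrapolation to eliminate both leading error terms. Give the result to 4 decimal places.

-4.8569

First eliminate the h^2 term (factor 3^2 = 9):
  B₁ = (9·(-4.878710) − (-5.022110))/8 = -4.860785
  B₂ = (9·(-4.859423) − (-4.878710))/8 = -4.857012
Then eliminate the h^3 term (factor 3^3 = 27):
  (27·(-4.857012) − (-4.860785))/26 = -4.856867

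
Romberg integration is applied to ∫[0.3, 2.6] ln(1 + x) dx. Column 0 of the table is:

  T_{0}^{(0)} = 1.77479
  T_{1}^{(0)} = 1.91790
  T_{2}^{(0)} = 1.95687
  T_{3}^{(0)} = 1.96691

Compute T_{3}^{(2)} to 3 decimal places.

Richardson extrapolation on the trapezoidal column (denominator 4−1=3):
T_{2}^{(1)} = 1.95687 + (1.95687 − 1.91790)/3 = 1.96986
T_{3}^{(1)} = (4·1.96691 − 1.95687) / 3 = 1.97026
T_{3}^{(2)} = (16·1.97026 − 1.96986) / 15 = 1.97029

1.970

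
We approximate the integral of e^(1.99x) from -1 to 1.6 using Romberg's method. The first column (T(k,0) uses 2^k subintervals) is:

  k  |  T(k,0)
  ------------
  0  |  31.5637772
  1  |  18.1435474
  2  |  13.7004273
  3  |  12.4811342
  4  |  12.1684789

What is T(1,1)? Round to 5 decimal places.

13.67014

T(1,1) = (4·18.1435474 − 31.5637772) / 3 = 13.6701375
(Column j=1 coincides with Simpson's rule on the same nodes.)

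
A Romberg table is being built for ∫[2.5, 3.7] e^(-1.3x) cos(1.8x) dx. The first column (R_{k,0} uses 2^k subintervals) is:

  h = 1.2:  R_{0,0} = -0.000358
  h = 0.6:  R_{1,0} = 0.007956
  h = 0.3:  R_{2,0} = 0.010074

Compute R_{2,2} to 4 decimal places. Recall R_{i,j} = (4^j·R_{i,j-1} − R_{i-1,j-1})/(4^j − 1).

Richardson extrapolation on the trapezoidal column (denominator 4−1=3):
R_{1,1} = (4·0.007956 − (-0.000358)) / 3 = 0.010727
R_{2,1} = 0.010074 + (0.010074 − 0.007956)/3 = 0.010780
R_{2,2} = (16·0.010780 − 0.010727) / 15 = 0.010784

0.0108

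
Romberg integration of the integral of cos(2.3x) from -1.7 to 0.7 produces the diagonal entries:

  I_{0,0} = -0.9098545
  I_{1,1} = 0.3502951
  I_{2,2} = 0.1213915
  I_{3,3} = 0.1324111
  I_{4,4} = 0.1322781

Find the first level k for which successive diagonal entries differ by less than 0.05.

|I_{1,1} − I_{0,0}| = 1.2601496 ≥ 0.05
|I_{2,2} − I_{1,1}| = 0.2289036 ≥ 0.05
|I_{3,3} − I_{2,2}| = 0.0110196 < 0.05

k = 3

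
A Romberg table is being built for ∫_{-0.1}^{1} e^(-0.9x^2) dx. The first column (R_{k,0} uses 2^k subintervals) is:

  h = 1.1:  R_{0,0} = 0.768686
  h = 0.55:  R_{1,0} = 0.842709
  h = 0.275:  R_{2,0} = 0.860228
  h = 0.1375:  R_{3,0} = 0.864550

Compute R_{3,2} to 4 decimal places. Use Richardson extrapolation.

0.8660

Richardson extrapolation on the trapezoidal column (denominator 4−1=3):
R_{2,1} = 0.860228 + (0.860228 − 0.842709)/3 = 0.866068
R_{3,1} = 0.864550 + (0.864550 − 0.860228)/3 = 0.865991
R_{3,2} = 0.865991 + (0.865991 − 0.866068)/15 = 0.865986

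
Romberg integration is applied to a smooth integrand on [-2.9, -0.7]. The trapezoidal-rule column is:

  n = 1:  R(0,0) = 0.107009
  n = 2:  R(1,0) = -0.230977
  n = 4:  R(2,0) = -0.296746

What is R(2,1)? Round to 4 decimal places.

Richardson extrapolation on the trapezoidal column (denominator 4−1=3):
R(2,1) = -0.296746 + (-0.296746 − (-0.230977))/3 = -0.318669
(Column j=1 coincides with Simpson's rule on the same nodes.)

-0.3187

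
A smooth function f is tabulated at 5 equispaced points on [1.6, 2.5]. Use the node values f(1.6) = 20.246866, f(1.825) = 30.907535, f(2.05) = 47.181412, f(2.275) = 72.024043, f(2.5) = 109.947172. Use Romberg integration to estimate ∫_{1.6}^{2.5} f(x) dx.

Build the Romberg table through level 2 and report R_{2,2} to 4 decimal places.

47.7135

R_{0,0} (trapezoid, 1 panel, h=0.9000): 58.587317
R_{1,0} (trapezoid, 2 panels, h=0.4500): 50.525294
R_{2,0} (trapezoid, 4 panels, h=0.2250): 48.422252
R_{1,1} = 50.525294 + (50.525294 − 58.587317)/3 = 47.837953
R_{2,1} = 48.422252 + (48.422252 − 50.525294)/3 = 47.721238
R_{2,2} = 47.721238 + (47.721238 − 47.837953)/15 = 47.713457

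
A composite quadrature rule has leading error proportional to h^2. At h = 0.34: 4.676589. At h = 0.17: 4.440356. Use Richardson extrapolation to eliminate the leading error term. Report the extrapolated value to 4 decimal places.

The leading error scales as h^2; refining by a factor of 2 reduces it by 2^2 = 4.
Extrapolated value = (4·A(h/2) − A(h)) / (4 − 1)
= (4·4.440356 − 4.676589) / 3
= 13.084835 / 3 = 4.361612

4.3616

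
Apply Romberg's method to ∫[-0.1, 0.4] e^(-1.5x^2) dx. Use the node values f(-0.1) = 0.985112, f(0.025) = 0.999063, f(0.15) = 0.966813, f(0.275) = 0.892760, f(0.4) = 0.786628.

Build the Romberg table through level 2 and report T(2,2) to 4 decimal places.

T(0,0) (trapezoid, 1 panel, h=0.5000): 0.442935
T(1,0) (trapezoid, 2 panels, h=0.2500): 0.463171
T(2,0) (trapezoid, 4 panels, h=0.1250): 0.468063
T(1,1) = 0.463171 + (0.463171 − 0.442935)/3 = 0.469916
T(2,1) = 0.468063 + (0.468063 − 0.463171)/3 = 0.469694
T(2,2) = 0.469694 + (0.469694 − 0.469916)/15 = 0.469679

0.4697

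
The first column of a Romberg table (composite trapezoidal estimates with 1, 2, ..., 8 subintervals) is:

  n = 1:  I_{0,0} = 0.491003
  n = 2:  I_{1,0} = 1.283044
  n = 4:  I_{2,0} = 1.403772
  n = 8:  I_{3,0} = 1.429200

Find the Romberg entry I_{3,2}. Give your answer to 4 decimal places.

1.4373

I_{2,1} = 1.403772 + (1.403772 − 1.283044)/3 = 1.444015
I_{3,1} = 1.429200 + (1.429200 − 1.403772)/3 = 1.437676
I_{3,2} = (16·1.437676 − 1.444015) / 15 = 1.437253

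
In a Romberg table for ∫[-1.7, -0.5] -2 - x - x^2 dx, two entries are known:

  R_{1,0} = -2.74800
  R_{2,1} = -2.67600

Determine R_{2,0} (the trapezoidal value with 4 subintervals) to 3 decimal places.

-2.694

From R_{2,1} = (4·R_{2,0} − R_{1,0})/3, solve for R_{2,0}:
4·R_{2,0} = 3·(-2.67600) + (-2.74800) = -10.77600
R_{2,0} = -2.69400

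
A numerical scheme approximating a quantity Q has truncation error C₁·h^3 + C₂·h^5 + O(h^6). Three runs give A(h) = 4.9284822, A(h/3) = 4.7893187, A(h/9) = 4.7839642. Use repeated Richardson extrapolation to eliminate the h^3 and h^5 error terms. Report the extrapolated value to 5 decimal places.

4.78376

First eliminate the h^3 term (factor 3^3 = 27):
  B₁ = (27·4.7893187 − 4.9284822)/26 = 4.7839663
  B₂ = (27·4.7839642 − 4.7893187)/26 = 4.7837583
Then eliminate the h^5 term (factor 3^5 = 243):
  (243·4.7837583 − 4.7839663)/242 = 4.7837574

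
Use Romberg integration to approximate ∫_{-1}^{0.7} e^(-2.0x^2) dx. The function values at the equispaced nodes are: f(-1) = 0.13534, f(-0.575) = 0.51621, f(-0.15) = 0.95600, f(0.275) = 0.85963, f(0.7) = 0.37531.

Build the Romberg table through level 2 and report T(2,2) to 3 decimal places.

T(0,0) (trapezoid, 1 panel, h=1.7000): 0.43405
T(1,0) (trapezoid, 2 panels, h=0.8500): 1.02963
T(2,0) (trapezoid, 4 panels, h=0.4250): 1.09955
T(1,1) = 1.02963 + (1.02963 − 0.43405)/3 = 1.22816
T(2,1) = 1.09955 + (1.09955 − 1.02963)/3 = 1.12286
T(2,2) = 1.12286 + (1.12286 − 1.22816)/15 = 1.11584

1.116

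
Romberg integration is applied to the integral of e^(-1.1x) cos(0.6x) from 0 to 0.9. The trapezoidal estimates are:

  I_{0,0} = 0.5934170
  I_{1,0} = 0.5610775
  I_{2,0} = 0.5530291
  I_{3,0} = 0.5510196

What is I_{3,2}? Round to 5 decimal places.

I_{2,1} = 0.5530291 + (0.5530291 − 0.5610775)/3 = 0.5503463
I_{3,1} = (4·0.5510196 − 0.5530291) / 3 = 0.5503498
I_{3,2} = (16·0.5503498 − 0.5503463) / 15 = 0.5503500

0.55035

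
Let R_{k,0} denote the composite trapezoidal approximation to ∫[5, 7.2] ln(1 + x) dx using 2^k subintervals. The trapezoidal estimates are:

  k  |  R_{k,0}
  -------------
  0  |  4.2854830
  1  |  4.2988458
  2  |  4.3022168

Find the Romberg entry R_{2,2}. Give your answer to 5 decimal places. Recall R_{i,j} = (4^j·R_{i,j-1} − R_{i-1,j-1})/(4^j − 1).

R_{1,1} = 4.2988458 + (4.2988458 − 4.2854830)/3 = 4.3033001
R_{2,1} = 4.3022168 + (4.3022168 − 4.2988458)/3 = 4.3033405
R_{2,2} = (16·4.3033405 − 4.3033001) / 15 = 4.3033432

4.30334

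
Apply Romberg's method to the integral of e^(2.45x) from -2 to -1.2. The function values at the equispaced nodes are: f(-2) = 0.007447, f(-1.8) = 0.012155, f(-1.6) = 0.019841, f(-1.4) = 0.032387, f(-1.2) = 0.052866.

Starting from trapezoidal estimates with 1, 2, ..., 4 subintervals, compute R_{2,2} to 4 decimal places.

0.0185

R_{0,0} (trapezoid, 1 panel, h=0.8000): 0.024125
R_{1,0} (trapezoid, 2 panels, h=0.4000): 0.019999
R_{2,0} (trapezoid, 4 panels, h=0.2000): 0.018908
R_{1,1} = 0.019999 + (0.019999 − 0.024125)/3 = 0.018624
R_{2,1} = 0.018908 + (0.018908 − 0.019999)/3 = 0.018544
R_{2,2} = 0.018544 + (0.018544 − 0.018624)/15 = 0.018539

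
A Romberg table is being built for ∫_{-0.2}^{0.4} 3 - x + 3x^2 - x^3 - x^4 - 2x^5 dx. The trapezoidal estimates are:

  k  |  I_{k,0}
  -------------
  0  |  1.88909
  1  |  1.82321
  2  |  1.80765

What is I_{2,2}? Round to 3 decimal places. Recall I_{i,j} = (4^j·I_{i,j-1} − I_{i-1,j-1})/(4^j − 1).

1.803

I_{1,1} = (4·1.82321 − 1.88909) / 3 = 1.80125
I_{2,1} = (4·1.80765 − 1.82321) / 3 = 1.80246
I_{2,2} = 1.80246 + (1.80246 − 1.80125)/15 = 1.80254
(Column j=1 coincides with Simpson's rule on the same nodes.)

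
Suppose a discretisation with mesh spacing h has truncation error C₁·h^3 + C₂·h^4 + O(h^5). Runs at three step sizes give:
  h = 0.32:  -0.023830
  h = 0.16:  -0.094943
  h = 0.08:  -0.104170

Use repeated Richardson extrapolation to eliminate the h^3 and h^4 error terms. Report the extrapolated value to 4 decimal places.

-0.1055

First eliminate the h^3 term (factor 2^3 = 8):
  B₁ = (8·(-0.094943) − (-0.023830))/7 = -0.105102
  B₂ = (8·(-0.104170) − (-0.094943))/7 = -0.105488
Then eliminate the h^4 term (factor 2^4 = 16):
  (16·(-0.105488) − (-0.105102))/15 = -0.105514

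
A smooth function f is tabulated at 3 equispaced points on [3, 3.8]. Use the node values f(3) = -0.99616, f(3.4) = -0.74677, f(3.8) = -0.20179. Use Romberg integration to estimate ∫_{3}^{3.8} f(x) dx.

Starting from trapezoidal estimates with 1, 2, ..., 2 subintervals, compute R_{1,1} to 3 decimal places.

R_{0,0} (trapezoid, 1 panel, h=0.8000): -0.47918
R_{1,0} (trapezoid, 2 panels, h=0.4000): -0.53830
R_{1,1} = -0.53830 + (-0.53830 − (-0.47918))/3 = -0.55801

-0.558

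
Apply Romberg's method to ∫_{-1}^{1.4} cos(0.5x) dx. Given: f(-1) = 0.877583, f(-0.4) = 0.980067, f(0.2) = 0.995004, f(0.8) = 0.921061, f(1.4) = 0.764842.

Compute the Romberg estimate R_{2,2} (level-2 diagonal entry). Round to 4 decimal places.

R_{0,0} (trapezoid, 1 panel, h=2.4000): 1.970910
R_{1,0} (trapezoid, 2 panels, h=1.2000): 2.179460
R_{2,0} (trapezoid, 4 panels, h=0.6000): 2.230407
R_{1,1} = 2.179460 + (2.179460 − 1.970910)/3 = 2.248977
R_{2,1} = 2.230407 + (2.230407 − 2.179460)/3 = 2.247389
R_{2,2} = 2.247389 + (2.247389 − 2.248977)/15 = 2.247283

2.2473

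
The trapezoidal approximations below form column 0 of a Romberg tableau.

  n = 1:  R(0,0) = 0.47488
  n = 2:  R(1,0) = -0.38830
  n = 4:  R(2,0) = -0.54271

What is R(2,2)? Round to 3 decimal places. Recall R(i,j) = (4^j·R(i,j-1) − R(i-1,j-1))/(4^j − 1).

Richardson extrapolation on the trapezoidal column (denominator 4−1=3):
R(1,1) = -0.38830 + (-0.38830 − 0.47488)/3 = -0.67603
R(2,1) = -0.54271 + (-0.54271 − (-0.38830))/3 = -0.59418
R(2,2) = (16·(-0.59418) − (-0.67603)) / 15 = -0.58872

-0.589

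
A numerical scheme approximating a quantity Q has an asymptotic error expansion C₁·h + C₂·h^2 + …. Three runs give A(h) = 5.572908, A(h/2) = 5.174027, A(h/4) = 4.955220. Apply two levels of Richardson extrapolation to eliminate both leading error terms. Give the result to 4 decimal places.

4.7235

First eliminate the h term (factor 2^1 = 2):
  B₁ = (2·5.174027 − 5.572908)/1 = 4.775146
  B₂ = (2·4.955220 − 5.174027)/1 = 4.736413
Then eliminate the h^2 term (factor 2^2 = 4):
  (4·4.736413 − 4.775146)/3 = 4.723502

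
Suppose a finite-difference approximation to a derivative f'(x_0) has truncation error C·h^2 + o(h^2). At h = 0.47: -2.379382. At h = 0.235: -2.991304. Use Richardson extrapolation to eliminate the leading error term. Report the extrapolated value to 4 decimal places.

-3.1953

The leading error scales as h^2; refining by a factor of 2 reduces it by 2^2 = 4.
Extrapolated value = (4·A(h/2) − A(h)) / (4 − 1)
= (4·(-2.991304) − (-2.379382)) / 3
= -9.585834 / 3 = -3.195278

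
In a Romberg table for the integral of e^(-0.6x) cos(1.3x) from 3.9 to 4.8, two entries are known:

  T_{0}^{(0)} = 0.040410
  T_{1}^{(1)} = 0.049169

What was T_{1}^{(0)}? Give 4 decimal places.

0.0470

From T_{1}^{(1)} = (4·T_{1}^{(0)} − T_{0}^{(0)})/3, solve for T_{1}^{(0)}:
4·T_{1}^{(0)} = 3·0.049169 + 0.040410 = 0.187917
T_{1}^{(0)} = 0.046979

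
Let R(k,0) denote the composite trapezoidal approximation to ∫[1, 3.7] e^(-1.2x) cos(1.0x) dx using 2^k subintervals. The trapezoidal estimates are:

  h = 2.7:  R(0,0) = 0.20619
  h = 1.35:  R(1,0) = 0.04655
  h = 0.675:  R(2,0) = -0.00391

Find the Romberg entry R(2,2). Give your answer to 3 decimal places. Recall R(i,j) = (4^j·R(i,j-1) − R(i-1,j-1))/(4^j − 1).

R(1,1) = 0.04655 + (0.04655 − 0.20619)/3 = -0.00666
R(2,1) = -0.00391 + (-0.00391 − 0.04655)/3 = -0.02073
R(2,2) = (16·(-0.02073) − (-0.00666)) / 15 = -0.02167

-0.022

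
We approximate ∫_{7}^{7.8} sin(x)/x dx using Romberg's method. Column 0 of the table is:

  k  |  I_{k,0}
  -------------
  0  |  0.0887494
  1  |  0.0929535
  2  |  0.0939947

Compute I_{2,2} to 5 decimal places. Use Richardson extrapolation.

I_{1,1} = 0.0929535 + (0.0929535 − 0.0887494)/3 = 0.0943549
I_{2,1} = (4·0.0939947 − 0.0929535) / 3 = 0.0943418
I_{2,2} = 0.0943418 + (0.0943418 − 0.0943549)/15 = 0.0943409

0.09434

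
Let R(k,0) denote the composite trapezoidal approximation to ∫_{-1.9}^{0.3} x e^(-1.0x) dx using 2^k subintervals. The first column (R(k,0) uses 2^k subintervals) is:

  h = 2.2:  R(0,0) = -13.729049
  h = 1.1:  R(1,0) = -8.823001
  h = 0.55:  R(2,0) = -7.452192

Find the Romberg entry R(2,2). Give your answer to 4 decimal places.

-6.9824

Richardson extrapolation on the trapezoidal column (denominator 4−1=3):
R(1,1) = -8.823001 + (-8.823001 − (-13.729049))/3 = -7.187652
R(2,1) = -7.452192 + (-7.452192 − (-8.823001))/3 = -6.995256
R(2,2) = (16·(-6.995256) − (-7.187652)) / 15 = -6.982430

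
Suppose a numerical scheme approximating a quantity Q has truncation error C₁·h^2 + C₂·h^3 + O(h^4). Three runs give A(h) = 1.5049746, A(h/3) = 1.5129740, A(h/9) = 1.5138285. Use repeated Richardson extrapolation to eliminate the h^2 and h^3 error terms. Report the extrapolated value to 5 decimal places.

1.51393

First eliminate the h^2 term (factor 3^2 = 9):
  B₁ = (9·1.5129740 − 1.5049746)/8 = 1.5139739
  B₂ = (9·1.5138285 − 1.5129740)/8 = 1.5139353
Then eliminate the h^3 term (factor 3^3 = 27):
  (27·1.5139353 − 1.5139739)/26 = 1.5139338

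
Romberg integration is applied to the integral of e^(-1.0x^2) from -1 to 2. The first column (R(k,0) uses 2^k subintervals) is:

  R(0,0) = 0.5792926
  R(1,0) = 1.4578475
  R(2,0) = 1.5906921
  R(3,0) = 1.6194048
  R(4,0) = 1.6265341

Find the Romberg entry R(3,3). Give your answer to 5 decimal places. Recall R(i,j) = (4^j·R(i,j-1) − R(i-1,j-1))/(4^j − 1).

Richardson extrapolation on the trapezoidal column (denominator 4−1=3):
R(1,1) = (4·1.4578475 − 0.5792926) / 3 = 1.7506991
R(2,1) = 1.5906921 + (1.5906921 − 1.4578475)/3 = 1.6349736
R(3,1) = 1.6194048 + (1.6194048 − 1.5906921)/3 = 1.6289757
R(2,2) = (16·1.6349736 − 1.7506991) / 15 = 1.6272586
R(3,2) = 1.6289757 + (1.6289757 − 1.6349736)/15 = 1.6285758
R(3,3) = 1.6285758 + (1.6285758 − 1.6272586)/63 = 1.6285967

1.62860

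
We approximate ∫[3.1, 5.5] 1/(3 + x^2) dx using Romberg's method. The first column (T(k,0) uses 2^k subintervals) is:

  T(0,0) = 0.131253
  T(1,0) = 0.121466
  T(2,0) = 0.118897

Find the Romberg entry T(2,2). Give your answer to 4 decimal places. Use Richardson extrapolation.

T(1,1) = (4·0.121466 − 0.131253) / 3 = 0.118204
T(2,1) = (4·0.118897 − 0.121466) / 3 = 0.118041
T(2,2) = (16·0.118041 − 0.118204) / 15 = 0.118030
(Column j=1 coincides with Simpson's rule on the same nodes.)

0.1180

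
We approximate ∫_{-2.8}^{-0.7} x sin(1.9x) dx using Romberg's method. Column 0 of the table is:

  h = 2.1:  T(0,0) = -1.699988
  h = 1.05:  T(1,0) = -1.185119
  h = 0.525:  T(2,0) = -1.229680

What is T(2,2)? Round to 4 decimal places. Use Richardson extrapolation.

-1.2599

Richardson extrapolation on the trapezoidal column (denominator 4−1=3):
T(1,1) = -1.185119 + (-1.185119 − (-1.699988))/3 = -1.013496
T(2,1) = (4·(-1.229680) − (-1.185119)) / 3 = -1.244534
T(2,2) = -1.244534 + (-1.244534 − (-1.013496))/15 = -1.259937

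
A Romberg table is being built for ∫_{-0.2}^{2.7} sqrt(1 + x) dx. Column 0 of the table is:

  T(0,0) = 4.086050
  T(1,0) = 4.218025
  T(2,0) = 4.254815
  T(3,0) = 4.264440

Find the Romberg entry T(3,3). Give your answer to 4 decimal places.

T(1,1) = 4.218025 + (4.218025 − 4.086050)/3 = 4.262017
T(2,1) = 4.254815 + (4.254815 − 4.218025)/3 = 4.267078
T(3,1) = (4·4.264440 − 4.254815) / 3 = 4.267648
T(2,2) = (16·4.267078 − 4.262017) / 15 = 4.267415
T(3,2) = 4.267648 + (4.267648 − 4.267078)/15 = 4.267686
T(3,3) = (64·4.267686 − 4.267415) / 63 = 4.267690

4.2677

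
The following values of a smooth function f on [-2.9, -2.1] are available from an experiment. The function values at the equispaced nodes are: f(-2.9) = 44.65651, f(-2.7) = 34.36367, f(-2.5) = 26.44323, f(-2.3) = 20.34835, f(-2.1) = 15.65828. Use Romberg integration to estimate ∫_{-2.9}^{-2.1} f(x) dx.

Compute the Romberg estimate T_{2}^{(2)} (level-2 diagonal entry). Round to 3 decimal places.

T_{0}^{(0)} (trapezoid, 1 panel, h=0.8000): 24.12592
T_{1}^{(0)} (trapezoid, 2 panels, h=0.4000): 22.64025
T_{2}^{(0)} (trapezoid, 4 panels, h=0.2000): 22.26253
T_{1}^{(1)} = 22.64025 + (22.64025 − 24.12592)/3 = 22.14503
T_{2}^{(1)} = 22.26253 + (22.26253 − 22.64025)/3 = 22.13662
T_{2}^{(2)} = 22.13662 + (22.13662 − 22.14503)/15 = 22.13606

22.136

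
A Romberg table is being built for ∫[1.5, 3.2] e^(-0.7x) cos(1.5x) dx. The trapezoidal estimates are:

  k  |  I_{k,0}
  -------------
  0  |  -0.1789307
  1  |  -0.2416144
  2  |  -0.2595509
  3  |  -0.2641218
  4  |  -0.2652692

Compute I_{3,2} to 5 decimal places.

Richardson extrapolation on the trapezoidal column (denominator 4−1=3):
I_{2,1} = -0.2595509 + (-0.2595509 − (-0.2416144))/3 = -0.2655297
I_{3,1} = (4·(-0.2641218) − (-0.2595509)) / 3 = -0.2656454
I_{3,2} = (16·(-0.2656454) − (-0.2655297)) / 15 = -0.2656531

-0.26565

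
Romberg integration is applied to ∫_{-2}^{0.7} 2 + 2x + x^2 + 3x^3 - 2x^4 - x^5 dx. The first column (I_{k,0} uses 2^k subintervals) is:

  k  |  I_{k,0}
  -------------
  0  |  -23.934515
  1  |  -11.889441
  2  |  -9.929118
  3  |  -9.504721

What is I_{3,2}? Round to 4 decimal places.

Richardson extrapolation on the trapezoidal column (denominator 4−1=3):
I_{2,1} = -9.929118 + (-9.929118 − (-11.889441))/3 = -9.275677
I_{3,1} = -9.504721 + (-9.504721 − (-9.929118))/3 = -9.363255
I_{3,2} = (16·(-9.363255) − (-9.275677)) / 15 = -9.369094

-9.3691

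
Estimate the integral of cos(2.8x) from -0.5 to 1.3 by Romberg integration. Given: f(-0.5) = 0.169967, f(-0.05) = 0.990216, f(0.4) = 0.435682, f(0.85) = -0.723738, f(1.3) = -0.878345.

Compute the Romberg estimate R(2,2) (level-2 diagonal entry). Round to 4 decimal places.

0.1759

R(0,0) (trapezoid, 1 panel, h=1.8000): -0.637540
R(1,0) (trapezoid, 2 panels, h=0.9000): 0.073344
R(2,0) (trapezoid, 4 panels, h=0.4500): 0.156587
R(1,1) = 0.073344 + (0.073344 − (-0.637540))/3 = 0.310305
R(2,1) = 0.156587 + (0.156587 − 0.073344)/3 = 0.184335
R(2,2) = 0.184335 + (0.184335 − 0.310305)/15 = 0.175937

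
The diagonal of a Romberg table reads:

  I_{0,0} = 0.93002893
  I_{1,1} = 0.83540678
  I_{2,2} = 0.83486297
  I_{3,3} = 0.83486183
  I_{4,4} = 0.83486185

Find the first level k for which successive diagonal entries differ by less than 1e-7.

|I_{1,1} − I_{0,0}| = 0.09462215 ≥ 1e-7
|I_{2,2} − I_{1,1}| = 0.00054381 ≥ 1e-7
|I_{3,3} − I_{2,2}| = 0.00000114 ≥ 1e-7
|I_{4,4} − I_{3,3}| = 0.00000002 < 1e-7

k = 4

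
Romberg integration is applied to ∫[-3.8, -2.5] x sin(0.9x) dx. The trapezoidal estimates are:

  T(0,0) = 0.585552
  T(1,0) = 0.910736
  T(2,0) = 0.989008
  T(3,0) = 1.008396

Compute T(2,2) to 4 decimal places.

Richardson extrapolation on the trapezoidal column (denominator 4−1=3):
T(1,1) = (4·0.910736 − 0.585552) / 3 = 1.019131
T(2,1) = (4·0.989008 − 0.910736) / 3 = 1.015099
T(2,2) = (16·1.015099 − 1.019131) / 15 = 1.014830

1.0148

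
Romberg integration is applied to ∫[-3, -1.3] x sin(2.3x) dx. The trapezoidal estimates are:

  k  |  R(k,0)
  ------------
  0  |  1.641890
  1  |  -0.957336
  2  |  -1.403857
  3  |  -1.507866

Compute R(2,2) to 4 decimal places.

Richardson extrapolation on the trapezoidal column (denominator 4−1=3):
R(1,1) = -0.957336 + (-0.957336 − 1.641890)/3 = -1.823745
R(2,1) = (4·(-1.403857) − (-0.957336)) / 3 = -1.552697
R(2,2) = (16·(-1.552697) − (-1.823745)) / 15 = -1.534627

-1.5346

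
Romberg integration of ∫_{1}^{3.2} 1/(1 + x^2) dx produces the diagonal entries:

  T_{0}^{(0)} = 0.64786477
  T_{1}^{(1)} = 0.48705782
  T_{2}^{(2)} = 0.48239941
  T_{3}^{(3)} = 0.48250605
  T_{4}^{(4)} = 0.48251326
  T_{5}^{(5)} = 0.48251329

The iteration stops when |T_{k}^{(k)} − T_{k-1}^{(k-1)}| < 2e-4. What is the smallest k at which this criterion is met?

k = 3

|T_{1}^{(1)} − T_{0}^{(0)}| = 0.16080695 ≥ 2e-4
|T_{2}^{(2)} − T_{1}^{(1)}| = 0.00465841 ≥ 2e-4
|T_{3}^{(3)} − T_{2}^{(2)}| = 0.00010664 < 2e-4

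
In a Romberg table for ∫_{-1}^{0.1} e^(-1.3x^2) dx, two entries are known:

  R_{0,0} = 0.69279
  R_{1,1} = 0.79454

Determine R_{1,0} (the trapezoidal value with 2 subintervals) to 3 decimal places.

From R_{1,1} = (4·R_{1,0} − R_{0,0})/3, solve for R_{1,0}:
4·R_{1,0} = 3·0.79454 + 0.69279 = 3.07641
R_{1,0} = 0.76910

0.769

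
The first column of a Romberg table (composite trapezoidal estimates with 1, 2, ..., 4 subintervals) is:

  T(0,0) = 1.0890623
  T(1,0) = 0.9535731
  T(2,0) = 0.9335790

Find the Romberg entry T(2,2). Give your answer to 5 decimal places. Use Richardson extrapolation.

Richardson extrapolation on the trapezoidal column (denominator 4−1=3):
T(1,1) = 0.9535731 + (0.9535731 − 1.0890623)/3 = 0.9084100
T(2,1) = 0.9335790 + (0.9335790 − 0.9535731)/3 = 0.9269143
T(2,2) = (16·0.9269143 − 0.9084100) / 15 = 0.9281479
(Column j=1 coincides with Simpson's rule on the same nodes.)

0.92815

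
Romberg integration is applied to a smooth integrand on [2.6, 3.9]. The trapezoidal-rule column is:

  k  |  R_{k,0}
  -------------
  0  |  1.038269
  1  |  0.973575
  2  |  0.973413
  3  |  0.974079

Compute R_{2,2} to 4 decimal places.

0.9748

Richardson extrapolation on the trapezoidal column (denominator 4−1=3):
R_{1,1} = (4·0.973575 − 1.038269) / 3 = 0.952010
R_{2,1} = 0.973413 + (0.973413 − 0.973575)/3 = 0.973359
R_{2,2} = 0.973359 + (0.973359 − 0.952010)/15 = 0.974782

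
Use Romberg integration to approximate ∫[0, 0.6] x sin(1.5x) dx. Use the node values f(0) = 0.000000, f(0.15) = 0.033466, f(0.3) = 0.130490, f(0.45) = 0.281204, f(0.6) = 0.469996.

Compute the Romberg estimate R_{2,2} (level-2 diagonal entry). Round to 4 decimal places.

R_{0,0} (trapezoid, 1 panel, h=0.6000): 0.140999
R_{1,0} (trapezoid, 2 panels, h=0.3000): 0.109646
R_{2,0} (trapezoid, 4 panels, h=0.1500): 0.102024
R_{1,1} = 0.109646 + (0.109646 − 0.140999)/3 = 0.099195
R_{2,1} = 0.102024 + (0.102024 − 0.109646)/3 = 0.099483
R_{2,2} = 0.099483 + (0.099483 − 0.099195)/15 = 0.099502

0.0995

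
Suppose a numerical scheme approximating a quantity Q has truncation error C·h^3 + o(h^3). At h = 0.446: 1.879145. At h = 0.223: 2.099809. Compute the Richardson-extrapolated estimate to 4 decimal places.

Extrapolated value = (8·A(h/2) − A(h)) / (8 − 1)
= (8·2.099809 − 1.879145) / 7
= 14.919327 / 7 = 2.131332

2.1313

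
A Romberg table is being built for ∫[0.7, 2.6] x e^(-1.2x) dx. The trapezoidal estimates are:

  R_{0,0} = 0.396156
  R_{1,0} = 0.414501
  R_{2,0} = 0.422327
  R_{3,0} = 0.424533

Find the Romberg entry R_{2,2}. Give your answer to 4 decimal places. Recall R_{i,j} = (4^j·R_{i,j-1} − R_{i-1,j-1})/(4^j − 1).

Richardson extrapolation on the trapezoidal column (denominator 4−1=3):
R_{1,1} = 0.414501 + (0.414501 − 0.396156)/3 = 0.420616
R_{2,1} = 0.422327 + (0.422327 − 0.414501)/3 = 0.424936
R_{2,2} = 0.424936 + (0.424936 − 0.420616)/15 = 0.425224
(Column j=1 coincides with Simpson's rule on the same nodes.)

0.4252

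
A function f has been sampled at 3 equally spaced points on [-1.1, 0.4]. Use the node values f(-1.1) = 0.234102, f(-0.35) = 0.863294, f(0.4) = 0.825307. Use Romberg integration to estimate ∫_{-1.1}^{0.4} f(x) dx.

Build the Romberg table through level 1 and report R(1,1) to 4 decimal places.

R(0,0) (trapezoid, 1 panel, h=1.5000): 0.794557
R(1,0) (trapezoid, 2 panels, h=0.7500): 1.044749
R(1,1) = 1.044749 + (1.044749 − 0.794557)/3 = 1.128146

1.1281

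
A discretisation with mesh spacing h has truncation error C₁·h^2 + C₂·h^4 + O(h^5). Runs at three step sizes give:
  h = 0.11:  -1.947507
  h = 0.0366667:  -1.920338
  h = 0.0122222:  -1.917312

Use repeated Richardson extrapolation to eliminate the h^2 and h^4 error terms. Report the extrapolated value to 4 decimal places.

First eliminate the h^2 term (factor 3^2 = 9):
  B₁ = (9·(-1.920338) − (-1.947507))/8 = -1.916942
  B₂ = (9·(-1.917312) − (-1.920338))/8 = -1.916934
Then eliminate the h^4 term (factor 3^4 = 81):
  (81·(-1.916934) − (-1.916942))/80 = -1.916934

-1.9169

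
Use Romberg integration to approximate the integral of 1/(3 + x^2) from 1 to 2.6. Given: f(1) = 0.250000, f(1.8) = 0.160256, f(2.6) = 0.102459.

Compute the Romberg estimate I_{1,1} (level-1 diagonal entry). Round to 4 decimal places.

0.2649

I_{0,0} (trapezoid, 1 panel, h=1.6000): 0.281967
I_{1,0} (trapezoid, 2 panels, h=0.8000): 0.269188
I_{1,1} = 0.269188 + (0.269188 − 0.281967)/3 = 0.264928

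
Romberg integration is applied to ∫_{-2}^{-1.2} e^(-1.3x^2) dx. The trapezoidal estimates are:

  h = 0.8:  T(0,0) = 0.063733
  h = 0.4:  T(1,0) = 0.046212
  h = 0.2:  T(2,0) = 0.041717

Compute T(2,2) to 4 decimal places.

0.0402

Richardson extrapolation on the trapezoidal column (denominator 4−1=3):
T(1,1) = 0.046212 + (0.046212 − 0.063733)/3 = 0.040372
T(2,1) = (4·0.041717 − 0.046212) / 3 = 0.040219
T(2,2) = (16·0.040219 − 0.040372) / 15 = 0.040209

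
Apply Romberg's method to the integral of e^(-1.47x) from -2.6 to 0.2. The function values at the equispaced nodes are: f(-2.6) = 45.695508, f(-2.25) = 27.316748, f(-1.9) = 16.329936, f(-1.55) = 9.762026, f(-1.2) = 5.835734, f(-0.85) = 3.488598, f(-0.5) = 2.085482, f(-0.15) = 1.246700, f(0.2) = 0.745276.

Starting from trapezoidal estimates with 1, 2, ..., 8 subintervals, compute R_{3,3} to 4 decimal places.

R_{0,0} (trapezoid, 1 panel, h=2.8000): 65.017098
R_{1,0} (trapezoid, 2 panels, h=1.4000): 40.678576
R_{2,0} (trapezoid, 4 panels, h=0.7000): 33.230081
R_{3,0} (trapezoid, 8 panels, h=0.3500): 31.249966
R_{1,1} = 40.678576 + (40.678576 − 65.017098)/3 = 32.565735
R_{2,1} = 33.230081 + (33.230081 − 40.678576)/3 = 30.747249
R_{3,1} = 31.249966 + (31.249966 − 33.230081)/3 = 30.589928
R_{2,2} = 30.747249 + (30.747249 − 32.565735)/15 = 30.626017
R_{3,2} = 30.589928 + (30.589928 − 30.747249)/15 = 30.579440
R_{3,3} = 30.579440 + (30.579440 − 30.626017)/63 = 30.578701

30.5787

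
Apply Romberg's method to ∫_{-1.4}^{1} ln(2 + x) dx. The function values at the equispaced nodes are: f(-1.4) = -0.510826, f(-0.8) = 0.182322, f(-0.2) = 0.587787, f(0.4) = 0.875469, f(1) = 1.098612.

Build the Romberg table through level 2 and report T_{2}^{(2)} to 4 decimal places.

T_{0}^{(0)} (trapezoid, 1 panel, h=2.4000): 0.705343
T_{1}^{(0)} (trapezoid, 2 panels, h=1.2000): 1.058016
T_{2}^{(0)} (trapezoid, 4 panels, h=0.6000): 1.163683
T_{1}^{(1)} = 1.058016 + (1.058016 − 0.705343)/3 = 1.175574
T_{2}^{(1)} = 1.163683 + (1.163683 − 1.058016)/3 = 1.198905
T_{2}^{(2)} = 1.198905 + (1.198905 − 1.175574)/15 = 1.200460

1.2005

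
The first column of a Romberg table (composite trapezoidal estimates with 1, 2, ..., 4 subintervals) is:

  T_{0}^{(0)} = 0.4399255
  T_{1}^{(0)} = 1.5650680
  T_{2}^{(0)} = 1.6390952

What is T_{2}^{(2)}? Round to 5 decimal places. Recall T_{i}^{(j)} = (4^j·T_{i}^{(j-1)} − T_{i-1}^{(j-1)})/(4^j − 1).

Richardson extrapolation on the trapezoidal column (denominator 4−1=3):
T_{1}^{(1)} = 1.5650680 + (1.5650680 − 0.4399255)/3 = 1.9401155
T_{2}^{(1)} = 1.6390952 + (1.6390952 − 1.5650680)/3 = 1.6637709
T_{2}^{(2)} = 1.6637709 + (1.6637709 − 1.9401155)/15 = 1.6453479

1.64535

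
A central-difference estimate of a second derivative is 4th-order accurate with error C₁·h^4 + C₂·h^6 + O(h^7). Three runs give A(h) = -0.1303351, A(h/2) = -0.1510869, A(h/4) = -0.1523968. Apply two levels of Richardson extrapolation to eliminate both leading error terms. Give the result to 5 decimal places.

-0.15248

First eliminate the h^4 term (factor 2^4 = 16):
  B₁ = (16·(-0.1510869) − (-0.1303351))/15 = -0.1524704
  B₂ = (16·(-0.1523968) − (-0.1510869))/15 = -0.1524841
Then eliminate the h^6 term (factor 2^6 = 64):
  (64·(-0.1524841) − (-0.1524704))/63 = -0.1524843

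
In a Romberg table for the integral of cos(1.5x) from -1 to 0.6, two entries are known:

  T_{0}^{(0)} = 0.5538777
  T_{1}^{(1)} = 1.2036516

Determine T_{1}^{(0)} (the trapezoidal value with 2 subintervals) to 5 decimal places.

1.04121

From T_{1}^{(1)} = (4·T_{1}^{(0)} − T_{0}^{(0)})/3, solve for T_{1}^{(0)}:
4·T_{1}^{(0)} = 3·1.2036516 + 0.5538777 = 4.1648325
T_{1}^{(0)} = 1.0412081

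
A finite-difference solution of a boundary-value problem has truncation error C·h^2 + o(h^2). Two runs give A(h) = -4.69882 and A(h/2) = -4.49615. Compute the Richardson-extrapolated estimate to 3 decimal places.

-4.429

The leading error scales as h^2; refining by a factor of 2 reduces it by 2^2 = 4.
Extrapolated value = (4·A(h/2) − A(h)) / (4 − 1)
= (4·(-4.49615) − (-4.69882)) / 3
= -13.28578 / 3 = -4.42859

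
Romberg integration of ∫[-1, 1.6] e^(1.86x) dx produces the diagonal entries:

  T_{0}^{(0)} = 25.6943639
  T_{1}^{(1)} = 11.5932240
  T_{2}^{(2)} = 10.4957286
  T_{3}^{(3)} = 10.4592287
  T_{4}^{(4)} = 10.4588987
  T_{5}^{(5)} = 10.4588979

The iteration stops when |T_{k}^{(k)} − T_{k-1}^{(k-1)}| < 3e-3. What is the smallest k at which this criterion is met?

k = 4

|T_{1}^{(1)} − T_{0}^{(0)}| = 14.1011399 ≥ 3e-3
|T_{2}^{(2)} − T_{1}^{(1)}| = 1.0974954 ≥ 3e-3
|T_{3}^{(3)} − T_{2}^{(2)}| = 0.0364999 ≥ 3e-3
|T_{4}^{(4)} − T_{3}^{(3)}| = 0.0003300 < 3e-3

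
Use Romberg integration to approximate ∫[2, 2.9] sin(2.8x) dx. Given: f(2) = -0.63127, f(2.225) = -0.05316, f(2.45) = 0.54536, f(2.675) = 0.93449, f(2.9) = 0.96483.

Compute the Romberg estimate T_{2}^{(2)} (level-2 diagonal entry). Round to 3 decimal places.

0.371

T_{0}^{(0)} (trapezoid, 1 panel, h=0.9000): 0.15010
T_{1}^{(0)} (trapezoid, 2 panels, h=0.4500): 0.32046
T_{2}^{(0)} (trapezoid, 4 panels, h=0.2250): 0.35853
T_{1}^{(1)} = 0.32046 + (0.32046 − 0.15010)/3 = 0.37725
T_{2}^{(1)} = 0.35853 + (0.35853 − 0.32046)/3 = 0.37122
T_{2}^{(2)} = 0.37122 + (0.37122 − 0.37725)/15 = 0.37082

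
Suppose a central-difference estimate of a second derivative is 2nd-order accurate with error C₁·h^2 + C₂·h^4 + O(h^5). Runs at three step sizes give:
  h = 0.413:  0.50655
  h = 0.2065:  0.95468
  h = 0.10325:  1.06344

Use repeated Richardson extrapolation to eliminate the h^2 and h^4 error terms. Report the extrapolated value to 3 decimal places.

1.099

First eliminate the h^2 term (factor 2^2 = 4):
  B₁ = (4·0.95468 − 0.50655)/3 = 1.10406
  B₂ = (4·1.06344 − 0.95468)/3 = 1.09969
Then eliminate the h^4 term (factor 2^4 = 16):
  (16·1.09969 − 1.10406)/15 = 1.09940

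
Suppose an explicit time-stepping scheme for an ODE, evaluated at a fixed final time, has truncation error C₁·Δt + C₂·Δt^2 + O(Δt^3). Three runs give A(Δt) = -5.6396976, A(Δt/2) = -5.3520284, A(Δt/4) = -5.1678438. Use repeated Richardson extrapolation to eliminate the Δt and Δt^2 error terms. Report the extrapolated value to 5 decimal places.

-4.95676

First eliminate the Δt term (factor 2^1 = 2):
  B₁ = (2·(-5.3520284) − (-5.6396976))/1 = -5.0643592
  B₂ = (2·(-5.1678438) − (-5.3520284))/1 = -4.9836592
Then eliminate the Δt^2 term (factor 2^2 = 4):
  (4·(-4.9836592) − (-5.0643592))/3 = -4.9567592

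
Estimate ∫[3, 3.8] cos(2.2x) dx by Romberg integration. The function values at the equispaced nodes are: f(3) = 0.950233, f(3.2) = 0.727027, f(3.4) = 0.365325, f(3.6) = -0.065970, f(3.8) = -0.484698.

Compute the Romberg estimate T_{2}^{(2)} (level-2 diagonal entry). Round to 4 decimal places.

T_{0}^{(0)} (trapezoid, 1 panel, h=0.8000): 0.186214
T_{1}^{(0)} (trapezoid, 2 panels, h=0.4000): 0.239237
T_{2}^{(0)} (trapezoid, 4 panels, h=0.2000): 0.251830
T_{1}^{(1)} = 0.239237 + (0.239237 − 0.186214)/3 = 0.256911
T_{2}^{(1)} = 0.251830 + (0.251830 − 0.239237)/3 = 0.256028
T_{2}^{(2)} = 0.256028 + (0.256028 − 0.256911)/15 = 0.255969

0.2560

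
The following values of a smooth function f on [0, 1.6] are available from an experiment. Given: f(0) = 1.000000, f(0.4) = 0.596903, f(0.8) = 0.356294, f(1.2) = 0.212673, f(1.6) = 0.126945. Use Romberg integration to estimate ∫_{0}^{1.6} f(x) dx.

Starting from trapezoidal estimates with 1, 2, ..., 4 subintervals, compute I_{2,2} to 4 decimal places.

0.6768

I_{0,0} (trapezoid, 1 panel, h=1.6000): 0.901556
I_{1,0} (trapezoid, 2 panels, h=0.8000): 0.735813
I_{2,0} (trapezoid, 4 panels, h=0.4000): 0.691737
I_{1,1} = 0.735813 + (0.735813 − 0.901556)/3 = 0.680565
I_{2,1} = 0.691737 + (0.691737 − 0.735813)/3 = 0.677045
I_{2,2} = 0.677045 + (0.677045 − 0.680565)/15 = 0.676810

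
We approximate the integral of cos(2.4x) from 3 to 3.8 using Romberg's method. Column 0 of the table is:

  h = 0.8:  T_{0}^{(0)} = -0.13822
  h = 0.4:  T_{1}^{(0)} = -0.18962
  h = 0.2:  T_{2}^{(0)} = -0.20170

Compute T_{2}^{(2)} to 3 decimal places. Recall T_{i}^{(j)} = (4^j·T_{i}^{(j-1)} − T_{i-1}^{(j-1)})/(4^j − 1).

-0.206

Richardson extrapolation on the trapezoidal column (denominator 4−1=3):
T_{1}^{(1)} = (4·(-0.18962) − (-0.13822)) / 3 = -0.20675
T_{2}^{(1)} = -0.20170 + (-0.20170 − (-0.18962))/3 = -0.20573
T_{2}^{(2)} = -0.20573 + (-0.20573 − (-0.20675))/15 = -0.20566
(Column j=1 coincides with Simpson's rule on the same nodes.)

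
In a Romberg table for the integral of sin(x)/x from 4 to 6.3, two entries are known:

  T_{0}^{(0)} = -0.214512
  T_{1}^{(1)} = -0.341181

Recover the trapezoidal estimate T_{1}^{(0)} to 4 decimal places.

-0.3095

From T_{1}^{(1)} = (4·T_{1}^{(0)} − T_{0}^{(0)})/3, solve for T_{1}^{(0)}:
4·T_{1}^{(0)} = 3·(-0.341181) + (-0.214512) = -1.238055
T_{1}^{(0)} = -0.309514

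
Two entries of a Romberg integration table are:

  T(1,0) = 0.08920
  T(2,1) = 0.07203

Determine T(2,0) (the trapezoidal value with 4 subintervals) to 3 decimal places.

From T(2,1) = (4·T(2,0) − T(1,0))/3, solve for T(2,0):
4·T(2,0) = 3·0.07203 + 0.08920 = 0.30529
T(2,0) = 0.07632

0.076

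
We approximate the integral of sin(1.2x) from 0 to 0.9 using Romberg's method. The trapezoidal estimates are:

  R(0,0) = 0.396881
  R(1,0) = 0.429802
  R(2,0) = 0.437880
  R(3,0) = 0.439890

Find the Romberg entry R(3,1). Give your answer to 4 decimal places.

Richardson extrapolation on the trapezoidal column (denominator 4−1=3):
R(3,1) = 0.439890 + (0.439890 − 0.437880)/3 = 0.440560
(Column j=1 coincides with Simpson's rule on the same nodes.)

0.4406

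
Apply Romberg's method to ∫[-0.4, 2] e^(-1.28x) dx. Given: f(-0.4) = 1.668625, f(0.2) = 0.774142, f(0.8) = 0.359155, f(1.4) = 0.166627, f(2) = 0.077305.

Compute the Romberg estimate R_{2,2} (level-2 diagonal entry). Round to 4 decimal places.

1.2436

R_{0,0} (trapezoid, 1 panel, h=2.4000): 2.095116
R_{1,0} (trapezoid, 2 panels, h=1.2000): 1.478544
R_{2,0} (trapezoid, 4 panels, h=0.6000): 1.303733
R_{1,1} = 1.478544 + (1.478544 − 2.095116)/3 = 1.273020
R_{2,1} = 1.303733 + (1.303733 − 1.478544)/3 = 1.245463
R_{2,2} = 1.245463 + (1.245463 − 1.273020)/15 = 1.243626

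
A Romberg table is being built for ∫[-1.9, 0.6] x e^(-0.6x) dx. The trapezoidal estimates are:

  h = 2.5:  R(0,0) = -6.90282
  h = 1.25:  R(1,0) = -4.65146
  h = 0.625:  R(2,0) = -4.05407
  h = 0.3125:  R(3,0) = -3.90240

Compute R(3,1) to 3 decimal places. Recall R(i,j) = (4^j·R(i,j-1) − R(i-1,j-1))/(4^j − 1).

-3.852

R(3,1) = (4·(-3.90240) − (-4.05407)) / 3 = -3.85184
(Column j=1 coincides with Simpson's rule on the same nodes.)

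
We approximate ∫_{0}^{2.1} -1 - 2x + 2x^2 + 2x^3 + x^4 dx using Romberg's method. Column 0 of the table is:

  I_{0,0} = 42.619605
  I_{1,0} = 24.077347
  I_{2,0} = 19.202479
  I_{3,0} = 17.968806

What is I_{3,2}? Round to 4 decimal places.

17.5563

I_{2,1} = (4·19.202479 − 24.077347) / 3 = 17.577523
I_{3,1} = (4·17.968806 − 19.202479) / 3 = 17.557582
I_{3,2} = 17.557582 + (17.557582 − 17.577523)/15 = 17.556253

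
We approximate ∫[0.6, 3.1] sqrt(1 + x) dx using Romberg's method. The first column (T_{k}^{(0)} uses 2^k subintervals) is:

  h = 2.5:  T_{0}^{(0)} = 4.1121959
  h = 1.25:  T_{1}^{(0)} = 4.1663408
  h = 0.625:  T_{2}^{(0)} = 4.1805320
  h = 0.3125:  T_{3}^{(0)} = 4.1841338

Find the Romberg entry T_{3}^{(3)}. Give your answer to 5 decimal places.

Richardson extrapolation on the trapezoidal column (denominator 4−1=3):
T_{1}^{(1)} = (4·4.1663408 − 4.1121959) / 3 = 4.1843891
T_{2}^{(1)} = (4·4.1805320 − 4.1663408) / 3 = 4.1852624
T_{3}^{(1)} = (4·4.1841338 − 4.1805320) / 3 = 4.1853344
T_{2}^{(2)} = (16·4.1852624 − 4.1843891) / 15 = 4.1853206
T_{3}^{(2)} = (16·4.1853344 − 4.1852624) / 15 = 4.1853392
T_{3}^{(3)} = (64·4.1853392 − 4.1853206) / 63 = 4.1853395

4.18534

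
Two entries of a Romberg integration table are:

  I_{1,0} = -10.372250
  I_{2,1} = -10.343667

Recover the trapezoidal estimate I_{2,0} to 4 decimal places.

-10.3508

From I_{2,1} = (4·I_{2,0} − I_{1,0})/3, solve for I_{2,0}:
4·I_{2,0} = 3·(-10.343667) + (-10.372250) = -41.403251
I_{2,0} = -10.350813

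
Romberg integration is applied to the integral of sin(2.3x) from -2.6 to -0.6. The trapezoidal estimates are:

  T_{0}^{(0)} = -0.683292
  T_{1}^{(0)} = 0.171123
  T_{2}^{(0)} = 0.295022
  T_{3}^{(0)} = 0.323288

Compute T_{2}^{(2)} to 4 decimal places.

T_{1}^{(1)} = (4·0.171123 − (-0.683292)) / 3 = 0.455928
T_{2}^{(1)} = (4·0.295022 − 0.171123) / 3 = 0.336322
T_{2}^{(2)} = (16·0.336322 − 0.455928) / 15 = 0.328348

0.3283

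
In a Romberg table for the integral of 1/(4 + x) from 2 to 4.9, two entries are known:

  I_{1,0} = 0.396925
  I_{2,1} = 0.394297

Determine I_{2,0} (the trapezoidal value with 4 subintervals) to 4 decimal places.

From I_{2,1} = (4·I_{2,0} − I_{1,0})/3, solve for I_{2,0}:
4·I_{2,0} = 3·0.394297 + 0.396925 = 1.579816
I_{2,0} = 0.394954

0.3950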